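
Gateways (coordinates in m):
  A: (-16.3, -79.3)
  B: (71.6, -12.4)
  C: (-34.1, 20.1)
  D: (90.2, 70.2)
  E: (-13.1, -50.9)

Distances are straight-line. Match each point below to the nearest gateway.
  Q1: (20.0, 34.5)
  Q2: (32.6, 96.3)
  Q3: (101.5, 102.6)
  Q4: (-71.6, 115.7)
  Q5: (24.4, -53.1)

Q1 at (20.0, 34.5):
  A: 119.4 m
  B: 69.7 m
  C: 56.0 m
  D: 78.8 m
  E: 91.6 m
  → nearest: C (56.0 m)
Q2 at (32.6, 96.3):
  A: 182.3 m
  B: 115.5 m
  C: 101.3 m
  D: 63.2 m
  E: 154.1 m
  → nearest: D (63.2 m)
Q3 at (101.5, 102.6):
  A: 216.7 m
  B: 118.8 m
  C: 158.7 m
  D: 34.3 m
  E: 191.6 m
  → nearest: D (34.3 m)
Q4 at (-71.6, 115.7):
  A: 202.7 m
  B: 192.1 m
  C: 102.7 m
  D: 168.1 m
  E: 176.6 m
  → nearest: C (102.7 m)
Q5 at (24.4, -53.1):
  A: 48.4 m
  B: 62.3 m
  C: 93.7 m
  D: 139.8 m
  E: 37.6 m
  → nearest: E (37.6 m)

Q1→C; Q2→D; Q3→D; Q4→C; Q5→E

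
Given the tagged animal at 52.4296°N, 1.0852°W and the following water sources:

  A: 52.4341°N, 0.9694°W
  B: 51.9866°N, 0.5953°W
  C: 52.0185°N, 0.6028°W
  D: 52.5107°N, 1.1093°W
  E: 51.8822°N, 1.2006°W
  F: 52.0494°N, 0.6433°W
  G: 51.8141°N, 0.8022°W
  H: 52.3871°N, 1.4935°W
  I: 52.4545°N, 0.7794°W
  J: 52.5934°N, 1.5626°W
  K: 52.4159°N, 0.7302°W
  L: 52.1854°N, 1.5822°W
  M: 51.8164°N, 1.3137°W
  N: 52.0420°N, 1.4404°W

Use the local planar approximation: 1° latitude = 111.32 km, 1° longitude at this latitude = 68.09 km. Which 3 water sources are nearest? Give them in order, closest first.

A, D, I

Distances from 52.4296°N, 1.0852°W:
A: √((0.0045·111.32)² + (0.1158·68.09)²) = √(0.250941 + 62.170418) = 7.9007 km
B: √((-0.4430·111.32)² + (0.4899·68.09)²) = √(2431.945554 + 1112.708863) = 59.5370 km
C: √((-0.4111·111.32)² + (0.4824·68.09)²) = √(2094.311844 + 1078.900183) = 56.3313 km
D: √((0.0811·111.32)² + (-0.0241·68.09)²) = √(81.505723 + 2.692779) = 9.1760 km
E: √((-0.5474·111.32)² + (-0.1154·68.09)²) = √(3713.265320 + 61.741658) = 61.4411 km
F: √((-0.3802·111.32)² + (0.4419·68.09)²) = √(1791.309464 + 905.346176) = 51.9293 km
G: √((-0.6155·111.32)² + (0.2830·68.09)²) = √(4694.642325 + 371.312474) = 71.1755 km
H: √((-0.0425·111.32)² + (-0.4083·68.09)²) = √(22.383307 + 772.903775) = 28.2008 km
I: √((0.0249·111.32)² + (0.3058·68.09)²) = √(7.683252 + 433.552436) = 21.0056 km
J: √((0.1638·111.32)² + (-0.4774·68.09)²) = √(332.486633 + 1056.650828) = 37.2711 km
K: √((-0.0137·111.32)² + (0.3550·68.09)²) = √(2.325881 + 584.283167) = 24.2200 km
L: √((-0.2442·111.32)² + (-0.4970·68.09)²) = √(738.988559 + 1145.195007) = 43.4072 km
M: √((-0.6132·111.32)² + (-0.2285·68.09)²) = √(4659.622007 + 242.068945) = 70.0121 km
N: √((-0.3876·111.32)² + (-0.3552·68.09)²) = √(1861.718147 + 584.941699) = 49.4637 km
Sorted: A (7.9007 km) < D (9.1760 km) < I (21.0056 km) < K (24.2200 km) < H (28.2008 km) < …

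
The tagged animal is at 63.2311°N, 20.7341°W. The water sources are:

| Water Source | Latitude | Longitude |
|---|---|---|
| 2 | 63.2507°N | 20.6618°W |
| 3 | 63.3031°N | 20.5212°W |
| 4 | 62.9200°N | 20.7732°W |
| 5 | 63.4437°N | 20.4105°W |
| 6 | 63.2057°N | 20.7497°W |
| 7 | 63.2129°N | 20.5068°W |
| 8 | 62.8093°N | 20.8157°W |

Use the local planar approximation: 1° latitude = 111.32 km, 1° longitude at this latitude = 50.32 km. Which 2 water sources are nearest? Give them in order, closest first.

Distances from 63.2311°N, 20.7341°W:
2: 4.2422 km
3: 13.3795 km
4: 34.6875 km
5: 28.7274 km
6: 2.9345 km
7: 11.6158 km
8: 47.1340 km
Sorted: 6 (2.9345 km) < 2 (4.2422 km) < 7 (11.6158 km) < 3 (13.3795 km) < …

6, 2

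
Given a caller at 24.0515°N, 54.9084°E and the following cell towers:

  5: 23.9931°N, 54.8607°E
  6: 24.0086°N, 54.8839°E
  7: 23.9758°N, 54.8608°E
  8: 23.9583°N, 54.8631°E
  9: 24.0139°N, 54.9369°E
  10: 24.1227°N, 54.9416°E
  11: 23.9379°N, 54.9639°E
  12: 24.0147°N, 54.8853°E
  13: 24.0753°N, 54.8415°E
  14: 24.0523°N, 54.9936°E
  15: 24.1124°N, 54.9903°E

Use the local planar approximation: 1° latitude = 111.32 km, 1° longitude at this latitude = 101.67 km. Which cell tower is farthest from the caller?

Distances from 24.0515°N, 54.9084°E:
5: 8.1107 km
6: 5.3862 km
7: 9.7177 km
8: 11.3513 km
9: 5.0907 km
10: 8.6148 km
11: 13.8477 km
12: 4.7220 km
13: 7.2995 km
14: 8.6627 km
15: 10.7376 km
Maximum: 11 at 13.8477 km.

11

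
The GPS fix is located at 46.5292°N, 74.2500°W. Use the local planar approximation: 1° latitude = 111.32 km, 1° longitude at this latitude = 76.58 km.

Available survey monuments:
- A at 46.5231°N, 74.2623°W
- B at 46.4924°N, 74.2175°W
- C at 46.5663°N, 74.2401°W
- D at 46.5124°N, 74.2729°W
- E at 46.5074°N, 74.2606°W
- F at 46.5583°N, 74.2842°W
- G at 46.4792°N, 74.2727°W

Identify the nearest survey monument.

A

Distances from 46.5292°N, 74.2500°W:
A: √((-0.0061·111.32)² + (-0.0123·76.58)²) = √(0.461112 + 0.887240) = 1.1612 km
B: √((-0.0368·111.32)² + (0.0325·76.58)²) = √(16.781935 + 6.194374) = 4.7934 km
C: √((0.0371·111.32)² + (0.0099·76.58)²) = √(17.056669 + 0.574779) = 4.1990 km
D: √((-0.0168·111.32)² + (-0.0229·76.58)²) = √(3.497558 + 3.075401) = 2.5638 km
E: √((-0.0218·111.32)² + (-0.0106·76.58)²) = √(5.889242 + 0.658935) = 2.5589 km
F: √((0.0291·111.32)² + (-0.0342·76.58)²) = √(10.493790 + 6.859350) = 4.1657 km
G: √((-0.0500·111.32)² + (-0.0227·76.58)²) = √(30.980356 + 3.021916) = 5.8311 km
Minimum: A at 1.1612 km.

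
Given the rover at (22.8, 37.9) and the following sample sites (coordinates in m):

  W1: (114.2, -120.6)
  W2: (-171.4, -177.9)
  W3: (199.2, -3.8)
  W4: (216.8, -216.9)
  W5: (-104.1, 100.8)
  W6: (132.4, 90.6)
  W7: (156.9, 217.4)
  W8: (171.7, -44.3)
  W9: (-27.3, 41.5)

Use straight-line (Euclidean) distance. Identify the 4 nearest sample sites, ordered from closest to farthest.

W9, W6, W5, W8

Distances from (22.8, 37.9):
W1: 183.0 m
W2: 290.3 m
W3: 181.3 m
W4: 320.2 m
W5: 141.6 m
W6: 121.6 m
W7: 224.1 m
W8: 170.1 m
W9: 50.2 m
Sorted: W9 (50.2 m) < W6 (121.6 m) < W5 (141.6 m) < W8 (170.1 m) < W3 (181.3 m) < W1 (183.0 m) < …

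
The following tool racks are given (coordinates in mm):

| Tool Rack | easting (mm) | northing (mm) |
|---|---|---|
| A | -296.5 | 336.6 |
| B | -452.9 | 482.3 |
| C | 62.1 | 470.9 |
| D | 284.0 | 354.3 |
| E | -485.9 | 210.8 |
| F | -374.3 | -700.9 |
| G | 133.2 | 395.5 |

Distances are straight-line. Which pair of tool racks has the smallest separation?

Pairwise distances:
C–G: √((71.1)² + (-75.4)²) = √(5055.210 + 5685.160) = 103.6 mm
D–G: √((-150.8)² + (41.2)²) = √(22740.640 + 1697.440) = 156.3 mm
A–B: √((-156.4)² + (145.7)²) = √(24460.960 + 21228.490) = 213.8 mm
A–E: √((-189.4)² + (-125.8)²) = √(35872.360 + 15825.640) = 227.4 mm
C–D: √((221.9)² + (-116.6)²) = √(49239.610 + 13595.560) = 250.7 mm
B–E: √((-33.0)² + (-271.5)²) = √(1089.000 + 73712.250) = 273.5 mm
A–C: √((358.6)² + (134.3)²) = √(128593.960 + 18036.490) = 382.9 mm
A–G: √((429.7)² + (58.9)²) = √(184642.090 + 3469.210) = 433.7 mm
B–C: √((515.0)² + (-11.4)²) = √(265225.000 + 129.960) = 515.1 mm
A–D: √((580.5)² + (17.7)²) = √(336980.250 + 313.290) = 580.8 mm
B–G: √((586.1)² + (-86.8)²) = √(343513.210 + 7534.240) = 592.5 mm
C–E: √((-548.0)² + (-260.1)²) = √(300304.000 + 67652.010) = 606.6 mm
E–G: √((619.1)² + (184.7)²) = √(383284.810 + 34114.090) = 646.1 mm
B–D: √((736.9)² + (-128.0)²) = √(543021.610 + 16384.000) = 747.9 mm
D–E: √((-769.9)² + (-143.5)²) = √(592746.010 + 20592.250) = 783.2 mm
E–F: √((111.6)² + (-911.7)²) = √(12454.560 + 831196.890) = 918.5 mm
A–F: √((-77.8)² + (-1037.5)²) = √(6052.840 + 1076406.250) = 1040.4 mm
B–F: √((78.6)² + (-1183.2)²) = √(6177.960 + 1399962.240) = 1185.8 mm
F–G: √((507.5)² + (1096.4)²) = √(257556.250 + 1202092.960) = 1208.2 mm
D–F: √((-658.3)² + (-1055.2)²) = √(433358.890 + 1113447.040) = 1243.7 mm
C–F: √((-436.4)² + (-1171.8)²) = √(190444.960 + 1373115.240) = 1250.4 mm
Closest pair: C–G at 103.6 mm.

C and G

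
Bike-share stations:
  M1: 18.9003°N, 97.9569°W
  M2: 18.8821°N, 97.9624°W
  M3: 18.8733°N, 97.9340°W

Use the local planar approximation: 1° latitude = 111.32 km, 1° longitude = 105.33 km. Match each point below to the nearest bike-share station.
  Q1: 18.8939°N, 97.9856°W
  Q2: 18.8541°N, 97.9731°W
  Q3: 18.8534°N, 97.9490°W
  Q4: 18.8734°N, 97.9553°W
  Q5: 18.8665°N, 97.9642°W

Q1 at 18.8939°N, 97.9856°W:
  M1: √((0.0064·111.32)² + (0.0287·105.33)²) = √(0.507582 + 9.138354) = 3.1058 km
  M2: √((-0.0118·111.32)² + (0.0232·105.33)²) = √(1.725482 + 5.971455) = 2.7743 km
  M3: √((-0.0206·111.32)² + (0.0516·105.33)²) = √(5.258730 + 29.539529) = 5.8990 km
  → nearest: M2 (2.7743 km)
Q2 at 18.8541°N, 97.9731°W:
  M1: √((0.0462·111.32)² + (0.0162·105.33)²) = √(26.450284 + 2.911617) = 5.4187 km
  M2: √((0.0280·111.32)² + (0.0107·105.33)²) = √(9.715440 + 1.270199) = 3.3145 km
  M3: √((0.0192·111.32)² + (0.0391·105.33)²) = √(4.568239 + 16.961243) = 4.6400 km
  → nearest: M2 (3.3145 km)
Q3 at 18.8534°N, 97.9490°W:
  M1: √((0.0469·111.32)² + (-0.0079·105.33)²) = √(27.257880 + 0.692402) = 5.2868 km
  M2: √((0.0287·111.32)² + (-0.0134·105.33)²) = √(10.207284 + 1.992112) = 3.4928 km
  M3: √((0.0199·111.32)² + (0.0150·105.33)²) = √(4.907412 + 2.496242) = 2.7210 km
  → nearest: M3 (2.7210 km)
Q4 at 18.8734°N, 97.9553°W:
  M1: √((0.0269·111.32)² + (-0.0016·105.33)²) = √(8.967078 + 0.028402) = 2.9992 km
  M2: √((0.0087·111.32)² + (-0.0071·105.33)²) = √(0.937961 + 0.559269) = 1.2236 km
  M3: √((-0.0001·111.32)² + (0.0213·105.33)²) = √(0.000124 + 5.033422) = 2.2436 km
  → nearest: M2 (1.2236 km)
Q5 at 18.8665°N, 97.9642°W:
  M1: √((0.0338·111.32)² + (0.0073·105.33)²) = √(14.157279 + 0.591221) = 3.8404 km
  M2: √((0.0156·111.32)² + (0.0018·105.33)²) = √(3.015752 + 0.035946) = 1.7469 km
  M3: √((0.0068·111.32)² + (0.0302·105.33)²) = √(0.573013 + 10.118545) = 3.2698 km
  → nearest: M2 (1.7469 km)

Q1→M2; Q2→M2; Q3→M3; Q4→M2; Q5→M2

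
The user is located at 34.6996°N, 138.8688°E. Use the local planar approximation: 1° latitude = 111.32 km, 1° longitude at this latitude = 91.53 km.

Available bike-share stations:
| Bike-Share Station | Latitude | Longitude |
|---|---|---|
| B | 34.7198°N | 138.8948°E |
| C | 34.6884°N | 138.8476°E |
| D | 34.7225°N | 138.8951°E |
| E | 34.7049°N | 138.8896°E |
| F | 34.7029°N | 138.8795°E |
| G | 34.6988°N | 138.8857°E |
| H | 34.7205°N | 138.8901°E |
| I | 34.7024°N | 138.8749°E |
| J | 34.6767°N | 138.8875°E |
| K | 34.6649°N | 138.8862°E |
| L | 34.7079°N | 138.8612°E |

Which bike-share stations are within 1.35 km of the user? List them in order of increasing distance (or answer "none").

I, F, L

Distances from 34.6996°N, 138.8688°E:
B: √((0.0202·111.32)² + (0.0260·91.53)²) = √(5.056490 + 5.663353) = 3.2741 km
C: √((-0.0112·111.32)² + (-0.0212·91.53)²) = √(1.554470 + 3.765292) = 2.3065 km
D: √((0.0229·111.32)² + (0.0263·91.53)²) = √(6.498563 + 5.794800) = 3.5062 km
E: √((0.0053·111.32)² + (0.0208·91.53)²) = √(0.348095 + 3.624546) = 1.9931 km
F: √((0.0033·111.32)² + (0.0107·91.53)²) = √(0.134950 + 0.959168) = 1.0460 km
G: √((-0.0008·111.32)² + (0.0169·91.53)²) = √(0.007931 + 2.392767) = 1.5494 km
H: √((0.0209·111.32)² + (0.0213·91.53)²) = √(5.413012 + 3.800897) = 3.0354 km
I: √((0.0028·111.32)² + (0.0061·91.53)²) = √(0.097154 + 0.311736) = 0.6394 km
J: √((-0.0229·111.32)² + (0.0187·91.53)²) = √(6.498563 + 2.929612) = 3.0705 km
K: √((-0.0347·111.32)² + (0.0174·91.53)²) = √(14.921255 + 2.536445) = 4.1782 km
L: √((0.0083·111.32)² + (-0.0076·91.53)²) = √(0.853695 + 0.483898) = 1.1565 km
Threshold 1.35 km: I (0.6394 km), F (1.0460 km), L (1.1565 km) are within range.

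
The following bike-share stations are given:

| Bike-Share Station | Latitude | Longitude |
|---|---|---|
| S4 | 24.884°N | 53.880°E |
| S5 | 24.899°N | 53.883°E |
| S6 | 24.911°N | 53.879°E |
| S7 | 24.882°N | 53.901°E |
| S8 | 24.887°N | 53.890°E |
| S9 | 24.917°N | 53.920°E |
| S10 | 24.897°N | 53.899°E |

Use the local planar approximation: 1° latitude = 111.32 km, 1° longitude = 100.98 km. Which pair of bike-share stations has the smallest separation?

Pairwise distances:
S4–S8: 1.064 km
S7–S8: 1.242 km
S5–S6: 1.396 km
S8–S10: 1.437 km
S5–S8: 1.511 km
S5–S10: 1.631 km
S7–S10: 1.682 km
S4–S5: 1.697 km
S4–S7: 2.132 km
S4–S10: 2.403 km
S6–S10: 2.551 km
S5–S7: 2.624 km
S6–S8: 2.893 km
S4–S6: 3.007 km
S9–S10: 3.075 km
S6–S7: 3.919 km
S6–S9: 4.194 km
S5–S9: 4.240 km
S7–S9: 4.343 km
S8–S9: 4.509 km
S4–S9: 5.460 km
Closest pair: S4–S8 at 1.064 km.

S4 and S8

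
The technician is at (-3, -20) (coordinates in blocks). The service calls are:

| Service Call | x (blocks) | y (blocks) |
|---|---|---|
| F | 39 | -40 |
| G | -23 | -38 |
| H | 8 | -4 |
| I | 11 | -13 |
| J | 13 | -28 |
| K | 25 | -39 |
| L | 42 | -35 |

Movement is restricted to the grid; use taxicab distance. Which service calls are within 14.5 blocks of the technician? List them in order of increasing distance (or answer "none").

none

Distances from (-3, -20):
F: |42| + |-20| = 42 + 20 = 62 blocks
G: |-20| + |-18| = 20 + 18 = 38 blocks
H: |11| + |16| = 11 + 16 = 27 blocks
I: |14| + |7| = 14 + 7 = 21 blocks
J: |16| + |-8| = 16 + 8 = 24 blocks
K: |28| + |-19| = 28 + 19 = 47 blocks
L: |45| + |-15| = 45 + 15 = 60 blocks
Threshold 14.5 blocks: none within range.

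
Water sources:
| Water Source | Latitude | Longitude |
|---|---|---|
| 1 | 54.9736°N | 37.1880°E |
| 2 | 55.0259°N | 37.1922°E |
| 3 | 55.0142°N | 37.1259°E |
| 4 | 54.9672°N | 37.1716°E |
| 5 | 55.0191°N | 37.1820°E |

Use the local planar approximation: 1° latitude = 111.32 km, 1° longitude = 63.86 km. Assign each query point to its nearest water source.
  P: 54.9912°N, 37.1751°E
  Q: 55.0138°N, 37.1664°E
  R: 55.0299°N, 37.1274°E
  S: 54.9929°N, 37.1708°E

P→1; Q→5; R→3; S→1

P at 54.9912°N, 37.1751°E:
  1: √((-0.0176·111.32)² + (0.0129·63.86)²) = √(3.838590 + 0.678637) = 2.1254 km
  2: √((0.0347·111.32)² + (0.0171·63.86)²) = √(14.921255 + 1.192477) = 4.0142 km
  3: √((0.0230·111.32)² + (-0.0492·63.86)²) = √(6.555443 + 9.871611) = 4.0530 km
  4: √((-0.0240·111.32)² + (-0.0035·63.86)²) = √(7.137874 + 0.049957) = 2.6810 km
  5: √((0.0279·111.32)² + (0.0069·63.86)²) = √(9.646168 + 0.194158) = 3.1369 km
  → nearest: 1 (2.1254 km)
Q at 55.0138°N, 37.1664°E:
  1: √((-0.0402·111.32)² + (0.0216·63.86)²) = √(20.026198 + 1.902678) = 4.6828 km
  2: √((0.0121·111.32)² + (0.0258·63.86)²) = √(1.814334 + 2.714546) = 2.1281 km
  3: √((0.0004·111.32)² + (-0.0405·63.86)²) = √(0.001983 + 6.689103) = 2.5867 km
  4: √((-0.0466·111.32)² + (0.0052·63.86)²) = √(26.910281 + 0.110272) = 5.1981 km
  5: √((0.0053·111.32)² + (0.0156·63.86)²) = √(0.348095 + 0.992446) = 1.1578 km
  → nearest: 5 (1.1578 km)
R at 55.0299°N, 37.1274°E:
  1: √((-0.0563·111.32)² + (0.0606·63.86)²) = √(39.279250 + 14.976250) = 7.3658 km
  2: √((-0.0040·111.32)² + (0.0648·63.86)²) = √(0.198274 + 17.124103) = 4.1620 km
  3: √((-0.0157·111.32)² + (-0.0015·63.86)²) = √(3.054539 + 0.009176) = 1.7503 km
  4: √((-0.0627·111.32)² + (0.0442·63.86)²) = √(48.717105 + 7.967139) = 7.5289 km
  5: √((-0.0108·111.32)² + (0.0546·63.86)²) = √(1.445419 + 12.157467) = 3.6882 km
  → nearest: 3 (1.7503 km)
S at 54.9929°N, 37.1708°E:
  1: √((-0.0193·111.32)² + (0.0172·63.86)²) = √(4.615949 + 1.206465) = 2.4130 km
  2: √((0.0330·111.32)² + (0.0214·63.86)²) = √(13.495043 + 1.867606) = 3.9195 km
  3: √((0.0213·111.32)² + (-0.0449·63.86)²) = √(5.622191 + 8.221490) = 3.7207 km
  4: √((-0.0257·111.32)² + (0.0008·63.86)²) = √(8.184886 + 0.002610) = 2.8614 km
  5: √((0.0262·111.32)² + (0.0112·63.86)²) = √(8.506462 + 0.511557) = 3.0030 km
  → nearest: 1 (2.4130 km)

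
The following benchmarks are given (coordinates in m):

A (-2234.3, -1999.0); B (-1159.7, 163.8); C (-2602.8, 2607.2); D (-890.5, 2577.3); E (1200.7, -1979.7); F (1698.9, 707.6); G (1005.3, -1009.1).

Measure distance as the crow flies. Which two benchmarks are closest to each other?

E and G

Pairwise distances:
E–G: √((-195.4)² + (970.6)²) = √(38181.160 + 942064.360) = 990.1 m
C–D: √((1712.3)² + (-29.9)²) = √(2931971.290 + 894.010) = 1712.6 m
F–G: √((-693.6)² + (-1716.7)²) = √(481080.960 + 2947058.890) = 1851.5 m
A–B: √((1074.6)² + (2162.8)²) = √(1154765.160 + 4677703.840) = 2415.1 m
B–D: √((269.2)² + (2413.5)²) = √(72468.640 + 5824982.250) = 2428.5 m
B–G: √((2165.0)² + (-1172.9)²) = √(4687225.000 + 1375694.410) = 2462.3 m
E–F: √((498.2)² + (2687.3)²) = √(248203.240 + 7221581.290) = 2733.1 m
B–C: √((-1443.1)² + (2443.4)²) = √(2082537.610 + 5970203.560) = 2837.7 m
B–F: √((2858.6)² + (543.8)²) = √(8171593.960 + 295718.440) = 2909.9 m
B–E: √((2360.4)² + (-2143.5)²) = √(5571488.160 + 4594592.250) = 3188.4 m
D–F: √((2589.4)² + (-1869.7)²) = √(6704992.360 + 3495778.090) = 3193.9 m
A–G: √((3239.6)² + (989.9)²) = √(10495008.160 + 979902.010) = 3387.5 m
A–E: √((3435.0)² + (19.3)²) = √(11799225.000 + 372.490) = 3435.1 m
D–G: √((1895.8)² + (-3586.4)²) = √(3594057.640 + 12862264.960) = 4056.6 m
A–C: √((-368.5)² + (4606.2)²) = √(135792.250 + 21217078.440) = 4620.9 m
C–F: √((4301.7)² + (-1899.6)²) = √(18504622.890 + 3608480.160) = 4702.5 m
A–D: √((1343.8)² + (4576.3)²) = √(1805798.440 + 20942521.690) = 4769.5 m
A–F: √((3933.2)² + (2706.6)²) = √(15470062.240 + 7325683.560) = 4774.5 m
D–E: √((2091.2)² + (-4557.0)²) = √(4373117.440 + 20766249.000) = 5013.9 m
C–G: √((3608.1)² + (-3616.3)²) = √(13018385.610 + 13077625.690) = 5108.4 m
C–E: √((3803.5)² + (-4586.9)²) = √(14466612.250 + 21039651.610) = 5958.7 m
Closest pair: E–G at 990.1 m.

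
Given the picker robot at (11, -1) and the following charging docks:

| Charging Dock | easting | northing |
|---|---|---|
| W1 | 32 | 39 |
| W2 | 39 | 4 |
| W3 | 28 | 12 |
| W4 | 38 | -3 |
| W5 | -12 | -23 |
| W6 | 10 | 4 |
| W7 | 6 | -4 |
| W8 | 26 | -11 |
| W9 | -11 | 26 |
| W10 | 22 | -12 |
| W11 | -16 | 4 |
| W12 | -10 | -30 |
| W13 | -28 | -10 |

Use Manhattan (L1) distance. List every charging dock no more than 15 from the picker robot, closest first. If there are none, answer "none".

Distances from (11, -1):
W1: |21| + |40| = 21 + 40 = 61
W2: |28| + |5| = 28 + 5 = 33
W3: |17| + |13| = 17 + 13 = 30
W4: |27| + |-2| = 27 + 2 = 29
W5: |-23| + |-22| = 23 + 22 = 45
W6: |-1| + |5| = 1 + 5 = 6
W7: |-5| + |-3| = 5 + 3 = 8
W8: |15| + |-10| = 15 + 10 = 25
W9: |-22| + |27| = 22 + 27 = 49
W10: |11| + |-11| = 11 + 11 = 22
W11: |-27| + |5| = 27 + 5 = 32
W12: |-21| + |-29| = 21 + 29 = 50
W13: |-39| + |-9| = 39 + 9 = 48
Threshold 15: W6 (6), W7 (8) are within range.

W6, W7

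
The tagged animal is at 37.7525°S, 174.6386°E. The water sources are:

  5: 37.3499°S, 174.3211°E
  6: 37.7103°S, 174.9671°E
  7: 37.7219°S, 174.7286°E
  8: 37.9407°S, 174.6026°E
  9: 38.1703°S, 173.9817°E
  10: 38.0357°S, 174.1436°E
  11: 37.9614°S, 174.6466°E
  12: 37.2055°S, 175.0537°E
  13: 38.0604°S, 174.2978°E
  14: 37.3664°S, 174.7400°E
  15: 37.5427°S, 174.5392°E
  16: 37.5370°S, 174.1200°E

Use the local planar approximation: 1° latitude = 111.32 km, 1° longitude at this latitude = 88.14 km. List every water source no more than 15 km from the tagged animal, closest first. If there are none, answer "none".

Distances from 37.7525°S, 174.6386°E:
5: 52.8368 km
6: 29.3326 km
7: 8.6331 km
8: 21.1893 km
9: 74.2661 km
10: 53.8274 km
11: 23.2654 km
12: 71.0383 km
13: 45.5751 km
14: 43.9000 km
15: 24.9441 km
16: 51.6221 km
Threshold 15 km: 7 (8.6331 km) is within range.

7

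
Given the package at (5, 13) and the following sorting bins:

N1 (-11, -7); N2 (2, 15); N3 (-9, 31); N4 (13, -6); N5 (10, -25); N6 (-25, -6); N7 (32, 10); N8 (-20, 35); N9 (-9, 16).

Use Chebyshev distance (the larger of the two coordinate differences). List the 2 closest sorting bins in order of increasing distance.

Distances from (5, 13):
N1: max(|-16|, |-20|) = 20
N2: max(|-3|, |2|) = 3
N3: max(|-14|, |18|) = 18
N4: max(|8|, |-19|) = 19
N5: max(|5|, |-38|) = 38
N6: max(|-30|, |-19|) = 30
N7: max(|27|, |-3|) = 27
N8: max(|-25|, |22|) = 25
N9: max(|-14|, |3|) = 14
Sorted: N2 (3) < N9 (14) < N3 (18) < N4 (19) < …

N2, N9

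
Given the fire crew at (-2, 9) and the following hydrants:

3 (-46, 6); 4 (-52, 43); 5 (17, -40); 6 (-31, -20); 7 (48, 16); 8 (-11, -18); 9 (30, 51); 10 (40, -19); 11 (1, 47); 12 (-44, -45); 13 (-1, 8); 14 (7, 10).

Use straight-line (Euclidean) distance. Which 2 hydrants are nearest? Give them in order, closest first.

13, 14

Distances from (-2, 9):
3: √((-44)² + (-3)²) = √(1936.0000 + 9.0000) = 44.10
4: √((-50)² + (34)²) = √(2500.0000 + 1156.0000) = 60.46
5: √((19)² + (-49)²) = √(361.0000 + 2401.0000) = 52.55
6: √((-29)² + (-29)²) = √(841.0000 + 841.0000) = 41.01
7: √((50)² + (7)²) = √(2500.0000 + 49.0000) = 50.49
8: √((-9)² + (-27)²) = √(81.0000 + 729.0000) = 28.46
9: √((32)² + (42)²) = √(1024.0000 + 1764.0000) = 52.80
10: √((42)² + (-28)²) = √(1764.0000 + 784.0000) = 50.48
11: √((3)² + (38)²) = √(9.0000 + 1444.0000) = 38.12
12: √((-42)² + (-54)²) = √(1764.0000 + 2916.0000) = 68.41
13: √((1)² + (-1)²) = √(1.0000 + 1.0000) = 1.41
14: √((9)² + (1)²) = √(81.0000 + 1.0000) = 9.06
Sorted: 13 (1.41) < 14 (9.06) < 8 (28.46) < 11 (38.12) < …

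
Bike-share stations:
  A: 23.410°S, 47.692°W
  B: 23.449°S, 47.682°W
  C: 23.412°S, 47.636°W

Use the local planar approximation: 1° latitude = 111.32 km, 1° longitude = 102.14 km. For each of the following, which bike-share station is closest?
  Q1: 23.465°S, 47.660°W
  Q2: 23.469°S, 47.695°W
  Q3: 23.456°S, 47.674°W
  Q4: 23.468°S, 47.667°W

Q1 at 23.465°S, 47.660°W:
  A: 6.940 km
  B: 2.867 km
  C: 6.389 km
  → nearest: B (2.867 km)
Q2 at 23.469°S, 47.695°W:
  A: 6.575 km
  B: 2.592 km
  C: 8.751 km
  → nearest: B (2.592 km)
Q3 at 23.456°S, 47.674°W:
  A: 5.441 km
  B: 1.129 km
  C: 6.249 km
  → nearest: B (1.129 km)
Q4 at 23.468°S, 47.667°W:
  A: 6.943 km
  B: 2.612 km
  C: 6.992 km
  → nearest: B (2.612 km)

Q1→B; Q2→B; Q3→B; Q4→B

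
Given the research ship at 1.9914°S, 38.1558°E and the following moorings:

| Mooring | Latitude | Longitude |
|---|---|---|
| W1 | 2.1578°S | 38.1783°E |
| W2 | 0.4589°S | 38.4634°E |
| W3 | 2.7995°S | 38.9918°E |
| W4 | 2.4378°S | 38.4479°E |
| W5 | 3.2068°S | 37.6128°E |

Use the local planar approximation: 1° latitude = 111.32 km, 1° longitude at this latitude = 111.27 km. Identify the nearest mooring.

Distances from 1.9914°S, 38.1558°E:
W1: √((-0.1664·111.32)² + (0.0225·111.27)²) = √(343.125535 + 6.267888) = 18.6921 km
W2: √((1.5325·111.32)² + (0.3076·111.27)²) = √(29103.643484 + 1171.463707) = 173.9974 km
W3: √((-0.8081·111.32)² + (0.8360·111.27)²) = √(8092.386350 + 8653.040392) = 129.4041 km
W4: √((-0.4464·111.32)² + (0.2921·111.27)²) = √(2469.418897 + 1056.377859) = 59.3784 km
W5: √((-1.2154·111.32)² + (-0.5430·111.27)²) = √(18305.637560 + 3650.529273) = 148.1761 km
Minimum: W1 at 18.6921 km.

W1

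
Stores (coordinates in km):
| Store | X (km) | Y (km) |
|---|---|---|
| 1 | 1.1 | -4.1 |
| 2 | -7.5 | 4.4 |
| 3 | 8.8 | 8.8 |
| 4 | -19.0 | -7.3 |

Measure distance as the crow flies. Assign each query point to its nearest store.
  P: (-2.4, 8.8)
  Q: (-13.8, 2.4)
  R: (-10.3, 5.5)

P→2; Q→2; R→2

P at (-2.4, 8.8):
  1: 13.4 km
  2: 6.7 km
  3: 11.2 km
  4: 23.1 km
  → nearest: 2 (6.7 km)
Q at (-13.8, 2.4):
  1: 16.3 km
  2: 6.6 km
  3: 23.5 km
  4: 11.0 km
  → nearest: 2 (6.6 km)
R at (-10.3, 5.5):
  1: 14.9 km
  2: 3.0 km
  3: 19.4 km
  4: 15.5 km
  → nearest: 2 (3.0 km)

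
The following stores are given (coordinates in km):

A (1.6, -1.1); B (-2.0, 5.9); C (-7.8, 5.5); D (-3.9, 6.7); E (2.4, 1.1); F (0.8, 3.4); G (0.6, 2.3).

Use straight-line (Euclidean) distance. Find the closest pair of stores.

F and G

Pairwise distances:
A–B: √((-3.6)² + (7.0)²) = √(12.960 + 49.000) = 7.9 km
A–C: √((-9.4)² + (6.6)²) = √(88.360 + 43.560) = 11.5 km
A–D: √((-5.5)² + (7.8)²) = √(30.250 + 60.840) = 9.5 km
A–E: √((0.8)² + (2.2)²) = √(0.640 + 4.840) = 2.3 km
A–F: √((-0.8)² + (4.5)²) = √(0.640 + 20.250) = 4.6 km
A–G: √((-1.0)² + (3.4)²) = √(1.000 + 11.560) = 3.5 km
B–C: √((-5.8)² + (-0.4)²) = √(33.640 + 0.160) = 5.8 km
B–D: √((-1.9)² + (0.8)²) = √(3.610 + 0.640) = 2.1 km
B–E: √((4.4)² + (-4.8)²) = √(19.360 + 23.040) = 6.5 km
B–F: √((2.8)² + (-2.5)²) = √(7.840 + 6.250) = 3.8 km
B–G: √((2.6)² + (-3.6)²) = √(6.760 + 12.960) = 4.4 km
C–D: √((3.9)² + (1.2)²) = √(15.210 + 1.440) = 4.1 km
C–E: √((10.2)² + (-4.4)²) = √(104.040 + 19.360) = 11.1 km
C–F: √((8.6)² + (-2.1)²) = √(73.960 + 4.410) = 8.9 km
C–G: √((8.4)² + (-3.2)²) = √(70.560 + 10.240) = 9.0 km
D–E: √((6.3)² + (-5.6)²) = √(39.690 + 31.360) = 8.4 km
D–F: √((4.7)² + (-3.3)²) = √(22.090 + 10.890) = 5.7 km
D–G: √((4.5)² + (-4.4)²) = √(20.250 + 19.360) = 6.3 km
E–F: √((-1.6)² + (2.3)²) = √(2.560 + 5.290) = 2.8 km
E–G: √((-1.8)² + (1.2)²) = √(3.240 + 1.440) = 2.2 km
F–G: √((-0.2)² + (-1.1)²) = √(0.040 + 1.210) = 1.1 km
Closest pair: F–G at 1.1 km.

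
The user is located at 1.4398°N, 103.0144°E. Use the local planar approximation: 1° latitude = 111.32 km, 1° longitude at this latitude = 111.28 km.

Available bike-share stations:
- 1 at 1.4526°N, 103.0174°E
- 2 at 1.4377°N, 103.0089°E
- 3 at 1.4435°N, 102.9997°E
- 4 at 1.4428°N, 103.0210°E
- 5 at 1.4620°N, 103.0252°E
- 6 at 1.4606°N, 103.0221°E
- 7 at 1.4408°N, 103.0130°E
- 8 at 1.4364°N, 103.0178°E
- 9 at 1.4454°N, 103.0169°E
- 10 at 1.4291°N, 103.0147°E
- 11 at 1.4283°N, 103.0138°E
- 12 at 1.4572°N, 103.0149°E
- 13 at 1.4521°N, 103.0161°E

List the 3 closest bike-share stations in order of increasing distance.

Distances from 1.4398°N, 103.0144°E:
1: 1.4635 km
2: 0.6552 km
3: 1.6869 km
4: 0.8068 km
5: 2.7480 km
6: 2.4689 km
7: 0.1915 km
8: 0.5352 km
9: 0.6827 km
10: 1.1916 km
11: 1.2819 km
12: 1.9378 km
13: 1.3822 km
Sorted: 7 (0.1915 km) < 8 (0.5352 km) < 2 (0.6552 km) < 9 (0.6827 km) < 4 (0.8068 km) < …

7, 8, 2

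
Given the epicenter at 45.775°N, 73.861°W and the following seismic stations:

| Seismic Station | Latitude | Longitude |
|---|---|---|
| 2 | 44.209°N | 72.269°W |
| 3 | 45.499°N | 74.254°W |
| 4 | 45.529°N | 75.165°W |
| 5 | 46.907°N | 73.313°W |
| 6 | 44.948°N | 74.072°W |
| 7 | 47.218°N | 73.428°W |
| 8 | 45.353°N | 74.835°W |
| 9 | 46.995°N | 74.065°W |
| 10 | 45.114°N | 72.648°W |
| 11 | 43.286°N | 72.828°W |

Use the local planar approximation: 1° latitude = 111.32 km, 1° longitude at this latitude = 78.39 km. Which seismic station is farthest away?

11

Distances from 45.775°N, 73.861°W:
2: √((-1.566·111.32)² + (1.592·78.39)²) = √(30389.94477 + 15574.26126) = 214.393 km
3: √((-0.276·111.32)² + (-0.393·78.39)²) = √(943.98384 + 949.08788) = 43.509 km
4: √((-0.246·111.32)² + (-1.304·78.39)²) = √(749.92289 + 10449.04289) = 105.825 km
5: √((1.132·111.32)² + (0.548·78.39)²) = √(15879.58868 + 1845.36571) = 133.135 km
6: √((-0.827·111.32)² + (-0.211·78.39)²) = √(8475.34556 + 273.58119) = 93.536 km
7: √((1.443·111.32)² + (0.433·78.39)²) = √(25803.52612 + 1152.11842) = 164.182 km
8: √((-0.422·111.32)² + (-0.974·78.39)²) = √(2206.84229 + 5829.60653) = 89.646 km
9: √((1.220·111.32)² + (-0.204·78.39)²) = √(18444.46475 + 255.72999) = 136.749 km
10: √((-0.661·111.32)² + (1.213·78.39)²) = √(5414.38725 + 9041.55088) = 120.233 km
11: √((-2.489·111.32)² + (1.033·78.39)²) = √(76770.82162 + 6557.25347) = 288.666 km
Maximum: 11 at 288.666 km.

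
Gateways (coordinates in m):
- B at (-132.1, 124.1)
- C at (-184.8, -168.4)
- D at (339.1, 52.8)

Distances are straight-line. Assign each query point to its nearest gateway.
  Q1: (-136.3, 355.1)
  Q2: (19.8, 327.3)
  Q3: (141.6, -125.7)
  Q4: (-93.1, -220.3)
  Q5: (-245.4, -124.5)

Q1→B; Q2→B; Q3→D; Q4→C; Q5→C

Q1 at (-136.3, 355.1):
  B: 231.0 m
  C: 525.7 m
  D: 563.4 m
  → nearest: B (231.0 m)
Q2 at (19.8, 327.3):
  B: 253.7 m
  C: 536.3 m
  D: 421.1 m
  → nearest: B (253.7 m)
Q3 at (141.6, -125.7):
  B: 370.6 m
  C: 329.2 m
  D: 266.2 m
  → nearest: D (266.2 m)
Q4 at (-93.1, -220.3):
  B: 346.6 m
  C: 105.4 m
  D: 511.3 m
  → nearest: C (105.4 m)
Q5 at (-245.4, -124.5):
  B: 273.2 m
  C: 74.8 m
  D: 610.8 m
  → nearest: C (74.8 m)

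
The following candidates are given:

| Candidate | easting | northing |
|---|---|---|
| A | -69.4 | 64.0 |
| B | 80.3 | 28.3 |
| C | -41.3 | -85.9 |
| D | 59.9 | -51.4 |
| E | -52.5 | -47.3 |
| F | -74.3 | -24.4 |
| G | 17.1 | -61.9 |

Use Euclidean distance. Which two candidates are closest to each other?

E and F

Pairwise distances:
A–B: √((149.7)² + (-35.7)²) = √(22410.0900 + 1274.4900) = 153.90
A–C: √((28.1)² + (-149.9)²) = √(789.6100 + 22470.0100) = 152.51
A–D: √((129.3)² + (-115.4)²) = √(16718.4900 + 13317.1600) = 173.31
A–E: √((16.9)² + (-111.3)²) = √(285.6100 + 12387.6900) = 112.58
A–F: √((-4.9)² + (-88.4)²) = √(24.0100 + 7814.5600) = 88.54
A–G: √((86.5)² + (-125.9)²) = √(7482.2500 + 15850.8100) = 152.75
B–C: √((-121.6)² + (-114.2)²) = √(14786.5600 + 13041.6400) = 166.82
B–D: √((-20.4)² + (-79.7)²) = √(416.1600 + 6352.0900) = 82.27
B–E: √((-132.8)² + (-75.6)²) = √(17635.8400 + 5715.3600) = 152.81
B–F: √((-154.6)² + (-52.7)²) = √(23901.1600 + 2777.2900) = 163.34
B–G: √((-63.2)² + (-90.2)²) = √(3994.2400 + 8136.0400) = 110.14
C–D: √((101.2)² + (34.5)²) = √(10241.4400 + 1190.2500) = 106.92
C–E: √((-11.2)² + (38.6)²) = √(125.4400 + 1489.9600) = 40.19
C–F: √((-33.0)² + (61.5)²) = √(1089.0000 + 3782.2500) = 69.79
C–G: √((58.4)² + (24.0)²) = √(3410.5600 + 576.0000) = 63.14
D–E: √((-112.4)² + (4.1)²) = √(12633.7600 + 16.8100) = 112.47
D–F: √((-134.2)² + (27.0)²) = √(18009.6400 + 729.0000) = 136.89
D–G: √((-42.8)² + (-10.5)²) = √(1831.8400 + 110.2500) = 44.07
E–F: √((-21.8)² + (22.9)²) = √(475.2400 + 524.4100) = 31.62
E–G: √((69.6)² + (-14.6)²) = √(4844.1600 + 213.1600) = 71.11
F–G: √((91.4)² + (-37.5)²) = √(8353.9600 + 1406.2500) = 98.79
Closest pair: E–F at 31.62.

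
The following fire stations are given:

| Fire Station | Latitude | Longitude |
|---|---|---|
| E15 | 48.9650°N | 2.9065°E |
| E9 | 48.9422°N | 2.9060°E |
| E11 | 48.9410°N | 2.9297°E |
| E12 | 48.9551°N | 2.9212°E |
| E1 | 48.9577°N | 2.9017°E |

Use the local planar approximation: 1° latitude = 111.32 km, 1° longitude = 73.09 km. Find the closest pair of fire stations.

E15 and E1

Pairwise distances:
E15–E1: √((-0.0073·111.32)² + (-0.0048·73.09)²) = √(0.660377 + 0.123083) = 0.8851 km
E12–E1: √((0.0026·111.32)² + (-0.0195·73.09)²) = √(0.083771 + 2.031352) = 1.4543 km
E15–E12: √((-0.0099·111.32)² + (0.0147·73.09)²) = √(1.214554 + 1.154385) = 1.5391 km
E11–E12: √((0.0141·111.32)² + (-0.0085·73.09)²) = √(2.463682 + 0.385970) = 1.6881 km
E9–E11: √((-0.0012·111.32)² + (0.0237·73.09)²) = √(0.017845 + 3.000631) = 1.7374 km
E9–E1: √((0.0155·111.32)² + (-0.0043·73.09)²) = √(2.977212 + 0.098776) = 1.7538 km
E9–E12: √((0.0129·111.32)² + (0.0152·73.09)²) = √(2.062176 + 1.234250) = 1.8156 km
E15–E9: √((-0.0228·111.32)² + (-0.0005·73.09)²) = √(6.441931 + 0.001336) = 2.5384 km
E11–E1: √((0.0167·111.32)² + (-0.0280·73.09)²) = √(3.456045 + 4.188244) = 2.7648 km
E15–E11: √((-0.0240·111.32)² + (0.0232·73.09)²) = √(7.137874 + 2.875358) = 3.1644 km
Closest pair: E15–E1 at 0.8851 km.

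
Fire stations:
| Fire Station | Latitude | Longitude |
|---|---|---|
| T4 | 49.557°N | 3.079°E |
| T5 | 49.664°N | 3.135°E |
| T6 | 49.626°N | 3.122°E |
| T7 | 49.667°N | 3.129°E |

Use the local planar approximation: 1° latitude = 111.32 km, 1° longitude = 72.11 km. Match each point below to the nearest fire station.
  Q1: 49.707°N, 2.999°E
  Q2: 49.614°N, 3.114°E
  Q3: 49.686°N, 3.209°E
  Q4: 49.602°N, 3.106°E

Q1→T7; Q2→T6; Q3→T5; Q4→T6

Q1 at 49.707°N, 2.999°E:
  T4: √((-0.150·111.32)² + (0.080·72.11)²) = √(278.82320 + 33.27905) = 17.666 km
  T5: √((-0.043·111.32)² + (0.136·72.11)²) = √(22.91307 + 96.17646) = 10.913 km
  T6: √((-0.081·111.32)² + (0.123·72.11)²) = √(81.30485 + 78.66856) = 12.648 km
  T7: √((-0.040·111.32)² + (0.130·72.11)²) = √(19.82743 + 87.87750) = 10.378 km
  → nearest: T7 (10.378 km)
Q2 at 49.614°N, 3.114°E:
  T4: √((-0.057·111.32)² + (-0.035·72.11)²) = √(40.26207 + 6.36982) = 6.829 km
  T5: √((0.050·111.32)² + (0.021·72.11)²) = √(30.98036 + 2.29313) = 5.768 km
  T6: √((0.012·111.32)² + (0.008·72.11)²) = √(1.78447 + 0.33279) = 1.455 km
  T7: √((0.053·111.32)² + (0.015·72.11)²) = √(34.80953 + 1.16997) = 5.998 km
  → nearest: T6 (1.455 km)
Q3 at 49.686°N, 3.209°E:
  T4: √((-0.129·111.32)² + (-0.130·72.11)²) = √(206.21764 + 87.87750) = 17.149 km
  T5: √((-0.022·111.32)² + (-0.074·72.11)²) = √(5.99780 + 28.47439) = 5.871 km
  T6: √((-0.060·111.32)² + (-0.087·72.11)²) = √(44.61171 + 39.35768) = 9.163 km
  T7: √((-0.019·111.32)² + (-0.080·72.11)²) = √(4.47356 + 33.27905) = 6.144 km
  → nearest: T5 (5.871 km)
Q4 at 49.602°N, 3.106°E:
  T4: √((-0.045·111.32)² + (-0.027·72.11)²) = √(25.09409 + 3.79069) = 5.374 km
  T5: √((0.062·111.32)² + (0.029·72.11)²) = √(47.63540 + 4.37308) = 7.212 km
  T6: √((0.024·111.32)² + (0.016·72.11)²) = √(7.13787 + 1.33116) = 2.910 km
  T7: √((0.065·111.32)² + (0.023·72.11)²) = √(52.35680 + 2.75072) = 7.423 km
  → nearest: T6 (2.910 km)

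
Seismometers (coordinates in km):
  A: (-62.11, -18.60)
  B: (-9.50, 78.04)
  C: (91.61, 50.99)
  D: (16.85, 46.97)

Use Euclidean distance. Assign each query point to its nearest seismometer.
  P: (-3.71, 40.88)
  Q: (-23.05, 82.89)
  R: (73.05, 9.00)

P→D; Q→B; R→C

P at (-3.71, 40.88):
  A: √((-58.40)² + (-59.48)²) = √(3410.5600 + 3537.8704) = 83.36 km
  B: √((-5.79)² + (37.16)²) = √(33.5241 + 1380.8656) = 37.61 km
  C: √((95.32)² + (10.11)²) = √(9085.9024 + 102.2121) = 95.85 km
  D: √((20.56)² + (6.09)²) = √(422.7136 + 37.0881) = 21.44 km
  → nearest: D (21.44 km)
Q at (-23.05, 82.89):
  A: √((-39.06)² + (-101.49)²) = √(1525.6836 + 10300.2201) = 108.75 km
  B: √((13.55)² + (-4.85)²) = √(183.6025 + 23.5225) = 14.39 km
  C: √((114.66)² + (-31.90)²) = √(13146.9156 + 1017.6100) = 119.01 km
  D: √((39.90)² + (-35.92)²) = √(1592.0100 + 1290.2464) = 53.69 km
  → nearest: B (14.39 km)
R at (73.05, 9.00):
  A: √((-135.16)² + (-27.60)²) = √(18268.2256 + 761.7600) = 137.95 km
  B: √((-82.55)² + (69.04)²) = √(6814.5025 + 4766.5216) = 107.62 km
  C: √((18.56)² + (41.99)²) = √(344.4736 + 1763.1601) = 45.91 km
  D: √((-56.20)² + (37.97)²) = √(3158.4400 + 1441.7209) = 67.82 km
  → nearest: C (45.91 km)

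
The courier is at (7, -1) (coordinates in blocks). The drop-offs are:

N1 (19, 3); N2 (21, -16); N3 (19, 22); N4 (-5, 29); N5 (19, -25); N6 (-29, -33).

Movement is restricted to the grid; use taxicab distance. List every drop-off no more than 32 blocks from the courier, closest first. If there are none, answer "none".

N1, N2

Distances from (7, -1):
N1: |12| + |4| = 12 + 4 = 16 blocks
N2: |14| + |-15| = 14 + 15 = 29 blocks
N3: |12| + |23| = 12 + 23 = 35 blocks
N4: |-12| + |30| = 12 + 30 = 42 blocks
N5: |12| + |-24| = 12 + 24 = 36 blocks
N6: |-36| + |-32| = 36 + 32 = 68 blocks
Threshold 32 blocks: N1 (16 blocks), N2 (29 blocks) are within range.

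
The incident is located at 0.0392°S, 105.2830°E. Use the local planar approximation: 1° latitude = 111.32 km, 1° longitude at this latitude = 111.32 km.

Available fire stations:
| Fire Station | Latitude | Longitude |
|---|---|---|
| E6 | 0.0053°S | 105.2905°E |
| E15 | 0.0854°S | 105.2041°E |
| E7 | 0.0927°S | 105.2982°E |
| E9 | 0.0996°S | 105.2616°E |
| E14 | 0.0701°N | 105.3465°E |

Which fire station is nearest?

E6

Distances from 0.0392°S, 105.2830°E:
E6: 3.8650 km
E15: 10.1781 km
E7: 6.1913 km
E9: 7.1333 km
E14: 14.0716 km
Minimum: E6 at 3.8650 km.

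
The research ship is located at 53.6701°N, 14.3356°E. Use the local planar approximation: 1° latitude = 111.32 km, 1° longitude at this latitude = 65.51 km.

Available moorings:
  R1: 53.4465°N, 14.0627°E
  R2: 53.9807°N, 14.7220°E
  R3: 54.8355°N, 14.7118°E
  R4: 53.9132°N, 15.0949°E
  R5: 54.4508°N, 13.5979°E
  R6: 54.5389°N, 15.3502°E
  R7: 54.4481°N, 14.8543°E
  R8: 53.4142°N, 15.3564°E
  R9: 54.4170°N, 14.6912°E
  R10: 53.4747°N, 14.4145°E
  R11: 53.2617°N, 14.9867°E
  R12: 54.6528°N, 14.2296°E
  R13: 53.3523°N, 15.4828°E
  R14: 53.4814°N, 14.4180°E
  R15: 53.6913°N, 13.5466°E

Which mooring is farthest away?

R3

Distances from 53.6701°N, 14.3356°E:
R1: √((-0.2236·111.32)² + (-0.2729·65.51)²) = √(619.569448 + 319.611406) = 30.6461 km
R2: √((0.3106·111.32)² + (0.3864·65.51)²) = √(1195.499223 + 640.751209) = 42.8515 km
R3: √((1.1654·111.32)² + (0.3762·65.51)²) = √(16830.476928 + 607.369223) = 132.0524 km
R4: √((0.2431·111.32)² + (0.7593·65.51)²) = √(732.345999 + 2474.240997) = 56.6267 km
R5: √((0.7807·111.32)² + (-0.7377·65.51)²) = √(7552.917728 + 2335.472543) = 99.4404 km
R6: √((0.8688·111.32)² + (1.0146·65.51)²) = √(9353.755634 + 4417.788444) = 117.3522 km
R7: √((0.7780·111.32)² + (0.5187·65.51)²) = √(7500.765520 + 1154.642915) = 93.0344 km
R8: √((-0.2559·111.32)² + (1.0208·65.51)²) = √(811.497091 + 4471.945701) = 72.6873 km
R9: √((0.7469·111.32)² + (0.3556·65.51)²) = √(6913.075726 + 542.673611) = 86.3467 km
R10: √((-0.1954·111.32)² + (0.0789·65.51)²) = √(473.146372 + 26.715863) = 22.3576 km
R11: √((-0.4084·111.32)² + (0.6511·65.51)²) = √(2066.892370 + 1819.326266) = 62.3395 km
R12: √((0.9827·111.32)² + (-0.1060·65.51)²) = √(11967.083117 + 48.219969) = 109.6143 km
R13: √((-0.3178·111.32)² + (1.1472·65.51)²) = √(1251.567223 + 5647.984231) = 83.0635 km
R14: √((-0.1887·111.32)² + (0.0824·65.51)²) = √(441.255565 + 29.138663) = 21.6886 km
R15: √((0.0212·111.32)² + (-0.7890·65.51)²) = √(5.569524 + 2671.586285) = 51.7412 km
Maximum: R3 at 132.0524 km.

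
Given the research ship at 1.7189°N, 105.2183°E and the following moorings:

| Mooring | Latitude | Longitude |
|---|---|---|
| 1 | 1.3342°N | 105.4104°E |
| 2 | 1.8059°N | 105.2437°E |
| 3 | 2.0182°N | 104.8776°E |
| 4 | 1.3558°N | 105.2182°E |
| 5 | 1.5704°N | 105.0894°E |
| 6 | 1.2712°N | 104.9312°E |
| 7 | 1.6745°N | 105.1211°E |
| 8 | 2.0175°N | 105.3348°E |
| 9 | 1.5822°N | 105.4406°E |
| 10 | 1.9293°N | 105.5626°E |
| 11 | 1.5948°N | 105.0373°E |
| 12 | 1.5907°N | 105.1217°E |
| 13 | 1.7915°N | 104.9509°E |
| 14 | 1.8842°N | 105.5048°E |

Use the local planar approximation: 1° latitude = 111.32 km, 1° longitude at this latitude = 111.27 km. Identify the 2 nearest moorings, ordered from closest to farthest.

2, 7

Distances from 1.7189°N, 105.2183°E:
1: 47.8629 km
2: 10.0888 km
3: 50.4702 km
4: 40.4203 km
5: 21.8858 km
6: 59.1975 km
7: 11.8913 km
8: 35.6784 km
9: 29.0415 km
10: 44.9027 km
11: 24.4226 km
12: 17.8662 km
13: 30.8317 km
14: 36.8085 km
Sorted: 2 (10.0888 km) < 7 (11.8913 km) < 12 (17.8662 km) < 5 (21.8858 km) < …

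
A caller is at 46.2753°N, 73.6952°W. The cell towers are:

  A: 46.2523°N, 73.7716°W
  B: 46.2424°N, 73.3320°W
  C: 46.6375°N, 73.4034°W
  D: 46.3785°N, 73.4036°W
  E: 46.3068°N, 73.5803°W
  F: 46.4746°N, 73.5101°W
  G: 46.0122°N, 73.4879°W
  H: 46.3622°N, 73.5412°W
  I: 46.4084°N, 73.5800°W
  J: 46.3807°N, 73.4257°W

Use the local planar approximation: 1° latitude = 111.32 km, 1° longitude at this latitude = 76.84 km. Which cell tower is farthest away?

C

Distances from 46.2753°N, 73.6952°W:
A: √((-0.0230·111.32)² + (-0.0764·76.84)²) = √(6.555443 + 34.463663) = 6.4046 km
B: √((-0.0329·111.32)² + (0.3632·76.84)²) = √(13.413379 + 778.872539) = 28.1476 km
C: √((0.3622·111.32)² + (0.2918·76.84)²) = √(1625.710787 + 502.742138) = 46.1352 km
D: √((0.1032·111.32)² + (0.2916·76.84)²) = √(131.979291 + 502.053214) = 25.1800 km
E: √((0.0315·111.32)² + (0.1149·76.84)²) = √(12.296103 + 77.949758) = 9.4998 km
F: √((0.1993·111.32)² + (0.1851·76.84)²) = √(492.221968 + 202.296118) = 26.3537 km
G: √((-0.2631·111.32)² + (0.2073·76.84)²) = √(857.804048 + 253.730875) = 33.3397 km
H: √((0.0869·111.32)² + (0.1540·76.84)²) = √(93.580626 + 140.028409) = 15.2843 km
I: √((0.1331·111.32)² + (0.1152·76.84)²) = √(219.534362 + 78.357337) = 17.2595 km
J: √((0.1054·111.32)² + (0.2695·76.84)²) = √(137.666293 + 428.837002) = 23.8013 km
Maximum: C at 46.1352 km.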